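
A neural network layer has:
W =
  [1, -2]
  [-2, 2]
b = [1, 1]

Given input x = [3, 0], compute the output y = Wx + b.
y = [4, -5]

Wx = [1×3 + -2×0, -2×3 + 2×0]
   = [3, -6]
y = Wx + b = [3 + 1, -6 + 1] = [4, -5]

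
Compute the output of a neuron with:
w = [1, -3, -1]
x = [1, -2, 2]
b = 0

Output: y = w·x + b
y = 5

y = (1)(1) + (-3)(-2) + (-1)(2) + 0 = 5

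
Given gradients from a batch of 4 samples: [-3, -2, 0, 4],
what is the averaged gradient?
Average gradient = -0.25

Average = (1/4)(-3 + -2 + 0 + 4) = -1/4 = -0.25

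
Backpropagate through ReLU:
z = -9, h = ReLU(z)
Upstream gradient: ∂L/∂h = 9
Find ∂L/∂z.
∂L/∂z = 0

h = ReLU(-9) = 0
Since z < 0: ∂h/∂z = 0
∂L/∂z = ∂L/∂h · ∂h/∂z = 9 × 0 = 0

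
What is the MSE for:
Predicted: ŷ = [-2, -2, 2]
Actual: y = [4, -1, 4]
MSE = 13.67

MSE = (1/3)((-2-4)² + (-2--1)² + (2-4)²) = (1/3)(36 + 1 + 4) = 13.67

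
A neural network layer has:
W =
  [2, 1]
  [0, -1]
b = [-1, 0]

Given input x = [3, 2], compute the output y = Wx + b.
y = [7, -2]

Wx = [2×3 + 1×2, 0×3 + -1×2]
   = [8, -2]
y = Wx + b = [8 + -1, -2 + 0] = [7, -2]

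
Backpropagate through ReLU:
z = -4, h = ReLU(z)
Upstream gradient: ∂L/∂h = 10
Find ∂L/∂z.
∂L/∂z = 0

h = ReLU(-4) = 0
Since z < 0: ∂h/∂z = 0
∂L/∂z = ∂L/∂h · ∂h/∂z = 10 × 0 = 0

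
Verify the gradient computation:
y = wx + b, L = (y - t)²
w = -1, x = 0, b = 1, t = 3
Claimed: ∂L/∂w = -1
Incorrect

y = (-1)(0) + 1 = 1
∂L/∂y = 2(y - t) = 2(1 - 3) = -4
∂y/∂w = x = 0
∂L/∂w = -4 × 0 = 0

Claimed value: -1
Incorrect: The correct gradient is 0.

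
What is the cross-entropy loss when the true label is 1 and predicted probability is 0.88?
L = 0.1278

L = -1·log(0.88) - 0·log(0.12) = -log(0.88) = 0.1278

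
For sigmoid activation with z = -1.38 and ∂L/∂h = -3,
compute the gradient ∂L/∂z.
∂L/∂z = -0.4818

σ(-1.38) = 0.201
σ'(-1.38) = σ(-1.38)(1 - σ(-1.38)) = 0.201 × 0.799 = 0.1606
∂L/∂z = ∂L/∂h · σ'(z) = -3 × 0.1606 = -0.4818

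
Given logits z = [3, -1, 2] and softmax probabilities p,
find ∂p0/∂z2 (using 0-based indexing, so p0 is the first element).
∂p0/∂z2 = -0.1915

p = softmax(z) = [0.7214, 0.01321, 0.2654]
p0 = 0.7214, p2 = 0.2654

∂p0/∂z2 = -p0 × p2 = -0.7214 × 0.2654 = -0.1915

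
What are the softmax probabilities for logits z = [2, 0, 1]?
p = [0.6652, 0.09, 0.2447]

exp(z) = [7.389, 1, 2.718]
Sum = 11.11
p = [0.6652, 0.09, 0.2447]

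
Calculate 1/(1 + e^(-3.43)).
0.9686

sigmoid(3.43) = 1/(1 + e^(-3.43)) = 1/(1 + 0.03239) = 0.9686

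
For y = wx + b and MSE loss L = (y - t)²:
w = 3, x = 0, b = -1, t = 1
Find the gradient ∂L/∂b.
∂L/∂b = -4

y = wx + b = (3)(0) + -1 = -1
∂L/∂y = 2(y - t) = 2(-1 - 1) = -4
∂y/∂b = 1
∂L/∂b = ∂L/∂y · ∂y/∂b = -4 × 1 = -4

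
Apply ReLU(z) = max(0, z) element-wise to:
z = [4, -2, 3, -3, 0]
h = [4, 0, 3, 0, 0]

ReLU applied element-wise: max(0,4)=4, max(0,-2)=0, max(0,3)=3, max(0,-3)=0, max(0,0)=0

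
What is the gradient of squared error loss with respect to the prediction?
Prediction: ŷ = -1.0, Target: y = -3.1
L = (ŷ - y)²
∂L/∂ŷ = 4.2

∂L/∂ŷ = 2(ŷ - y) = 2(-1.0 - -3.1) = 2(2.1) = 4.2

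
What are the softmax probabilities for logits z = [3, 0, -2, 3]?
p = [0.4863, 0.0242, 0.0033, 0.4863]

exp(z) = [20.09, 1, 0.1353, 20.09]
Sum = 41.31
p = [0.4863, 0.0242, 0.0033, 0.4863]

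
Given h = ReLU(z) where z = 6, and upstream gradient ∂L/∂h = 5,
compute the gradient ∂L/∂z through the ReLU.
∂L/∂z = 5

h = ReLU(6) = 6
Since z > 0: ∂h/∂z = 1
∂L/∂z = ∂L/∂h · ∂h/∂z = 5 × 1 = 5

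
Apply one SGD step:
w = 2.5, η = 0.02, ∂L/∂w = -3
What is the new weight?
w_new = 2.56

w_new = w - η·∂L/∂w = 2.5 - 0.02×(-3) = 2.5 - (-0.06) = 2.56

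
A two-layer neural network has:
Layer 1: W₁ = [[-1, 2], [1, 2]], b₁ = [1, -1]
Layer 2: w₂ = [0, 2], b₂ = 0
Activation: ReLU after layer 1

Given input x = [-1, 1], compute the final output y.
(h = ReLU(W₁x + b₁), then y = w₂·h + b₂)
y = 0

Layer 1 pre-activation: z₁ = [4, 0]
After ReLU: h = [4, 0]
Layer 2 output: y = 0×4 + 2×0 + 0 = 0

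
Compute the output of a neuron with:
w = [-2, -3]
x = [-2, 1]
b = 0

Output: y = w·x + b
y = 1

y = (-2)(-2) + (-3)(1) + 0 = 1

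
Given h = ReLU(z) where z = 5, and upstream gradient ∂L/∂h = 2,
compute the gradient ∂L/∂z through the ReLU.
∂L/∂z = 2

h = ReLU(5) = 5
Since z > 0: ∂h/∂z = 1
∂L/∂z = ∂L/∂h · ∂h/∂z = 2 × 1 = 2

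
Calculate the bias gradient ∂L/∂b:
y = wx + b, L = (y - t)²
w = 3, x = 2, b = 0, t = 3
∂L/∂b = 6

y = wx + b = (3)(2) + 0 = 6
∂L/∂y = 2(y - t) = 2(6 - 3) = 6
∂y/∂b = 1
∂L/∂b = ∂L/∂y · ∂y/∂b = 6 × 1 = 6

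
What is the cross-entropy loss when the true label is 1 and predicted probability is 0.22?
L = 1.514

L = -1·log(0.22) - 0·log(0.78) = -log(0.22) = 1.514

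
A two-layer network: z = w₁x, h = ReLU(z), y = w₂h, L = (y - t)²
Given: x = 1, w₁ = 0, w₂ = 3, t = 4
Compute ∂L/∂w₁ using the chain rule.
∂L/∂w₁ = 0

Forward pass:
z = w₁x = 0×1 = 0
h = ReLU(0) = 0
y = w₂h = 3×0 = 0

Backward pass:
∂L/∂y = 2(y - t) = 2(0 - 4) = -8
∂y/∂h = w₂ = 3
∂h/∂z = 0 (ReLU derivative)
∂z/∂w₁ = x = 1

∂L/∂w₁ = -8 × 3 × 0 × 1 = 0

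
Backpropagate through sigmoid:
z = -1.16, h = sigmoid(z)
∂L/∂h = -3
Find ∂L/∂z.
∂L/∂z = -0.5451

σ(-1.16) = 0.2387
σ'(-1.16) = σ(-1.16)(1 - σ(-1.16)) = 0.2387 × 0.7613 = 0.1817
∂L/∂z = ∂L/∂h · σ'(z) = -3 × 0.1817 = -0.5451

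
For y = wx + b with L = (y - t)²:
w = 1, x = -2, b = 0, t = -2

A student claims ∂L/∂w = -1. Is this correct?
Incorrect

y = (1)(-2) + 0 = -2
∂L/∂y = 2(y - t) = 2(-2 - -2) = 0
∂y/∂w = x = -2
∂L/∂w = 0 × -2 = 0

Claimed value: -1
Incorrect: The correct gradient is 0.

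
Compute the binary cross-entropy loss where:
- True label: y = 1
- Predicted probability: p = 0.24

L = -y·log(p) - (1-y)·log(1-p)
L = 1.427

L = -1·log(0.24) - 0·log(0.76) = -log(0.24) = 1.427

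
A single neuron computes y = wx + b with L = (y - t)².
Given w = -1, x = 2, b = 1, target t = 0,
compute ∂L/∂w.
∂L/∂w = -4

y = wx + b = (-1)(2) + 1 = -1
∂L/∂y = 2(y - t) = 2(-1 - 0) = -2
∂y/∂w = x = 2
∂L/∂w = ∂L/∂y · ∂y/∂w = -2 × 2 = -4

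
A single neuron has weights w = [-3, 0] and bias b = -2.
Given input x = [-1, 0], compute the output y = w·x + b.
y = 1

y = (-3)(-1) + (0)(0) + -2 = 1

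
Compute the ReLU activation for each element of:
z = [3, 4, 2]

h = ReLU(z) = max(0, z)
h = [3, 4, 2]

ReLU applied element-wise: max(0,3)=3, max(0,4)=4, max(0,2)=2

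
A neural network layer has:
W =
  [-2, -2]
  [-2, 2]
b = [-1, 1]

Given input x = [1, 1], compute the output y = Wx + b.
y = [-5, 1]

Wx = [-2×1 + -2×1, -2×1 + 2×1]
   = [-4, 0]
y = Wx + b = [-4 + -1, 0 + 1] = [-5, 1]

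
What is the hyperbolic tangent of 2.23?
0.9771

tanh(2.23) = (e^(2.23) - e^(-2.23))/(e^(2.23) + e^(-2.23)) = 0.9771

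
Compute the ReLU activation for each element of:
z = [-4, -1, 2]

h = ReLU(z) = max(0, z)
h = [0, 0, 2]

ReLU applied element-wise: max(0,-4)=0, max(0,-1)=0, max(0,2)=2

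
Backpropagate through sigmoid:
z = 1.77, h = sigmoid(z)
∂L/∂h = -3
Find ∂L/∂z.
∂L/∂z = -0.3731

σ(1.77) = 0.8545
σ'(1.77) = σ(1.77)(1 - σ(1.77)) = 0.8545 × 0.1455 = 0.1244
∂L/∂z = ∂L/∂h · σ'(z) = -3 × 0.1244 = -0.3731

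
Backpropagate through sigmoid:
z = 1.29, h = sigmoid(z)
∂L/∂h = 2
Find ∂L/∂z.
∂L/∂z = 0.3385

σ(1.29) = 0.7841
σ'(1.29) = σ(1.29)(1 - σ(1.29)) = 0.7841 × 0.2159 = 0.1693
∂L/∂z = ∂L/∂h · σ'(z) = 2 × 0.1693 = 0.3385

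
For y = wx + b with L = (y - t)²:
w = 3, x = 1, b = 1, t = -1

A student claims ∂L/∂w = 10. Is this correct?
Correct

y = (3)(1) + 1 = 4
∂L/∂y = 2(y - t) = 2(4 - -1) = 10
∂y/∂w = x = 1
∂L/∂w = 10 × 1 = 10

Claimed value: 10
Correct: The correct gradient is 10.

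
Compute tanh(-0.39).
-0.3714

tanh(-0.39) = (e^(-0.39) - e^(0.39))/(e^(-0.39) + e^(0.39)) = -0.3714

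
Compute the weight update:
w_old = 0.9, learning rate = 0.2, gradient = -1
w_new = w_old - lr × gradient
w_new = 1.1

w_new = w - η·∂L/∂w = 0.9 - 0.2×(-1) = 0.9 - (-0.2) = 1.1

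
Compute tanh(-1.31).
-0.8643

tanh(-1.31) = (e^(-1.31) - e^(1.31))/(e^(-1.31) + e^(1.31)) = -0.8643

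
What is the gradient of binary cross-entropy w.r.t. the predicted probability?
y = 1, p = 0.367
∂L/∂p = -2.725

∂L/∂p = -y/p + (1-y)/(1-p) = -1/0.367 + 0 = -2.725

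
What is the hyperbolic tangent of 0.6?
0.537

tanh(0.6) = (e^(0.6) - e^(-0.6))/(e^(0.6) + e^(-0.6)) = 0.537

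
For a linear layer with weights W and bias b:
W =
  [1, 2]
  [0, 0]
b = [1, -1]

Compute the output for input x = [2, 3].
y = [9, -1]

Wx = [1×2 + 2×3, 0×2 + 0×3]
   = [8, 0]
y = Wx + b = [8 + 1, 0 + -1] = [9, -1]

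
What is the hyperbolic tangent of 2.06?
0.968

tanh(2.06) = (e^(2.06) - e^(-2.06))/(e^(2.06) + e^(-2.06)) = 0.968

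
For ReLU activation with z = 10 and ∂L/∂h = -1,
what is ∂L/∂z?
∂L/∂z = -1

h = ReLU(10) = 10
Since z > 0: ∂h/∂z = 1
∂L/∂z = ∂L/∂h · ∂h/∂z = -1 × 1 = -1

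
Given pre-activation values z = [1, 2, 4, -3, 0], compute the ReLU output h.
h = [1, 2, 4, 0, 0]

ReLU applied element-wise: max(0,1)=1, max(0,2)=2, max(0,4)=4, max(0,-3)=0, max(0,0)=0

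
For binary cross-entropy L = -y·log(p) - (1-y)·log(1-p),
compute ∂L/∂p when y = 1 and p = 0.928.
∂L/∂p = -1.078

∂L/∂p = -y/p + (1-y)/(1-p) = -1/0.928 + 0 = -1.078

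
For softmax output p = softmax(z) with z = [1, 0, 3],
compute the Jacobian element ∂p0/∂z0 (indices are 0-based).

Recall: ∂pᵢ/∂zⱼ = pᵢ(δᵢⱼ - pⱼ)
∂p0/∂z0 = 0.1012

p = softmax(z) = [0.1142, 0.04201, 0.8438]
p0 = 0.1142

∂p0/∂z0 = p0(1 - p0) = 0.1142 × (1 - 0.1142) = 0.1012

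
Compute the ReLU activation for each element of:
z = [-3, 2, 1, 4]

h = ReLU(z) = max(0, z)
h = [0, 2, 1, 4]

ReLU applied element-wise: max(0,-3)=0, max(0,2)=2, max(0,1)=1, max(0,4)=4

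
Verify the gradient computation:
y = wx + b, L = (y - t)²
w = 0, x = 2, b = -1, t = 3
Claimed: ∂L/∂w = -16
Correct

y = (0)(2) + -1 = -1
∂L/∂y = 2(y - t) = 2(-1 - 3) = -8
∂y/∂w = x = 2
∂L/∂w = -8 × 2 = -16

Claimed value: -16
Correct: The correct gradient is -16.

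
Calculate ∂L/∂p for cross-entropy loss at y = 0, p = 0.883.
∂L/∂p = 8.547

∂L/∂p = -y/p + (1-y)/(1-p) = 0 + 1/0.117 = 8.547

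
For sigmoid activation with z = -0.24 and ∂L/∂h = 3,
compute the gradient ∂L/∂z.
∂L/∂z = 0.7393

σ(-0.24) = 0.4403
σ'(-0.24) = σ(-0.24)(1 - σ(-0.24)) = 0.4403 × 0.5597 = 0.2464
∂L/∂z = ∂L/∂h · σ'(z) = 3 × 0.2464 = 0.7393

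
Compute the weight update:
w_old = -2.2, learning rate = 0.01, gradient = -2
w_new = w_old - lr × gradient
w_new = -2.18

w_new = w - η·∂L/∂w = -2.2 - 0.01×(-2) = -2.2 - (-0.02) = -2.18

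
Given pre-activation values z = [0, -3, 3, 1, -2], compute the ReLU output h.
h = [0, 0, 3, 1, 0]

ReLU applied element-wise: max(0,0)=0, max(0,-3)=0, max(0,3)=3, max(0,1)=1, max(0,-2)=0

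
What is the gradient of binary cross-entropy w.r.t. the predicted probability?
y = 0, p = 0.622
∂L/∂p = 2.646

∂L/∂p = -y/p + (1-y)/(1-p) = 0 + 1/0.378 = 2.646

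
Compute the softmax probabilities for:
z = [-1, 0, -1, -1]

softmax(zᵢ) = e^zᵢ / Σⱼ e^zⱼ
p = [0.1749, 0.4754, 0.1749, 0.1749]

exp(z) = [0.3679, 1, 0.3679, 0.3679]
Sum = 2.104
p = [0.1749, 0.4754, 0.1749, 0.1749]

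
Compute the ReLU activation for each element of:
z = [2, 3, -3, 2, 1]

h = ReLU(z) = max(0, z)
h = [2, 3, 0, 2, 1]

ReLU applied element-wise: max(0,2)=2, max(0,3)=3, max(0,-3)=0, max(0,2)=2, max(0,1)=1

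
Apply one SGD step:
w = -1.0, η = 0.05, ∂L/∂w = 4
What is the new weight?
w_new = -1.2

w_new = w - η·∂L/∂w = -1.0 - 0.05×(4) = -1.0 - (0.2) = -1.2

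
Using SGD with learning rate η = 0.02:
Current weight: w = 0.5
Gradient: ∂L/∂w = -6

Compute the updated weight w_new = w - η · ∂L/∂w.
w_new = 0.62

w_new = w - η·∂L/∂w = 0.5 - 0.02×(-6) = 0.5 - (-0.12) = 0.62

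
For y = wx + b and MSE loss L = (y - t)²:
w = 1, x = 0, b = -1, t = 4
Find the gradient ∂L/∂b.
∂L/∂b = -10

y = wx + b = (1)(0) + -1 = -1
∂L/∂y = 2(y - t) = 2(-1 - 4) = -10
∂y/∂b = 1
∂L/∂b = ∂L/∂y · ∂y/∂b = -10 × 1 = -10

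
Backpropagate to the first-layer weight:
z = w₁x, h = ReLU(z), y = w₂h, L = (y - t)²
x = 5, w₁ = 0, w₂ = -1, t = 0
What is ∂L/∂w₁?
∂L/∂w₁ = 0

Forward pass:
z = w₁x = 0×5 = 0
h = ReLU(0) = 0
y = w₂h = -1×0 = 0

Backward pass:
∂L/∂y = 2(y - t) = 2(0 - 0) = 0
∂y/∂h = w₂ = -1
∂h/∂z = 0 (ReLU derivative)
∂z/∂w₁ = x = 5

∂L/∂w₁ = 0 × -1 × 0 × 5 = 0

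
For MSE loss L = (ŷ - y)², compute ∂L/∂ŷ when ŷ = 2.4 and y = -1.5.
∂L/∂ŷ = 7.8

∂L/∂ŷ = 2(ŷ - y) = 2(2.4 - -1.5) = 2(3.9) = 7.8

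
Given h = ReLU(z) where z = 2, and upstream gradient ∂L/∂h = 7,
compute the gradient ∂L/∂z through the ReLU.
∂L/∂z = 7

h = ReLU(2) = 2
Since z > 0: ∂h/∂z = 1
∂L/∂z = ∂L/∂h · ∂h/∂z = 7 × 1 = 7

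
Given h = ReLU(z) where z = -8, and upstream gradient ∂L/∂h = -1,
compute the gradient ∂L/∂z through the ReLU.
∂L/∂z = 0

h = ReLU(-8) = 0
Since z < 0: ∂h/∂z = 0
∂L/∂z = ∂L/∂h · ∂h/∂z = -1 × 0 = 0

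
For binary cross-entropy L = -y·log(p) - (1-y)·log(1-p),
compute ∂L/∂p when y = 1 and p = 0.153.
∂L/∂p = -6.536

∂L/∂p = -y/p + (1-y)/(1-p) = -1/0.153 + 0 = -6.536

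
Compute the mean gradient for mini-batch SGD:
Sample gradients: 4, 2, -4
Average gradient = 0.6667

Average = (1/3)(4 + 2 + -4) = 2/3 = 0.6667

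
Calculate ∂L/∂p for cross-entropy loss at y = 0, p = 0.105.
∂L/∂p = 1.117

∂L/∂p = -y/p + (1-y)/(1-p) = 0 + 1/0.895 = 1.117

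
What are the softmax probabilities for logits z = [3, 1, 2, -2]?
p = [0.6623, 0.0896, 0.2436, 0.0045]

exp(z) = [20.09, 2.718, 7.389, 0.1353]
Sum = 30.33
p = [0.6623, 0.0896, 0.2436, 0.0045]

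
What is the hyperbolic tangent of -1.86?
-0.9527

tanh(-1.86) = (e^(-1.86) - e^(1.86))/(e^(-1.86) + e^(1.86)) = -0.9527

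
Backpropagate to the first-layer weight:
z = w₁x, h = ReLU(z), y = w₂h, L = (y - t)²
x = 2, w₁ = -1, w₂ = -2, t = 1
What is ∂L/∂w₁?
∂L/∂w₁ = 0

Forward pass:
z = w₁x = -1×2 = -2
h = ReLU(-2) = 0
y = w₂h = -2×0 = 0

Backward pass:
∂L/∂y = 2(y - t) = 2(0 - 1) = -2
∂y/∂h = w₂ = -2
∂h/∂z = 0 (ReLU derivative)
∂z/∂w₁ = x = 2

∂L/∂w₁ = -2 × -2 × 0 × 2 = 0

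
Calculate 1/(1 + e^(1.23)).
0.2262

sigmoid(-1.23) = 1/(1 + e^(1.23)) = 1/(1 + 3.421) = 0.2262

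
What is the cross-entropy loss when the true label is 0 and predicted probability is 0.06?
L = 0.06188

L = -0·log(0.06) - 1·log(0.94) = -log(0.94) = 0.06188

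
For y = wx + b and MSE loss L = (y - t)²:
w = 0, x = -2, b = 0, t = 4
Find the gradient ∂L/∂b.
∂L/∂b = -8

y = wx + b = (0)(-2) + 0 = 0
∂L/∂y = 2(y - t) = 2(0 - 4) = -8
∂y/∂b = 1
∂L/∂b = ∂L/∂y · ∂y/∂b = -8 × 1 = -8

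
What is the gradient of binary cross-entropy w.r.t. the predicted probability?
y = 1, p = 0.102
∂L/∂p = -9.804

∂L/∂p = -y/p + (1-y)/(1-p) = -1/0.102 + 0 = -9.804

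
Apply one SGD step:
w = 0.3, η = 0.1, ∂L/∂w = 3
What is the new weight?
w_new = 0

w_new = w - η·∂L/∂w = 0.3 - 0.1×(3) = 0.3 - (0.3) = 0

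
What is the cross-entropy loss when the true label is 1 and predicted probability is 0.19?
L = 1.661

L = -1·log(0.19) - 0·log(0.81) = -log(0.19) = 1.661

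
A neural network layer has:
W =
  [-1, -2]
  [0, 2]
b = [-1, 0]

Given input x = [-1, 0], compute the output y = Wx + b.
y = [0, 0]

Wx = [-1×-1 + -2×0, 0×-1 + 2×0]
   = [1, 0]
y = Wx + b = [1 + -1, 0 + 0] = [0, 0]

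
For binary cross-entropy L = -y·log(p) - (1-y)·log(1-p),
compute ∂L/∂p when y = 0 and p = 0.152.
∂L/∂p = 1.179

∂L/∂p = -y/p + (1-y)/(1-p) = 0 + 1/0.848 = 1.179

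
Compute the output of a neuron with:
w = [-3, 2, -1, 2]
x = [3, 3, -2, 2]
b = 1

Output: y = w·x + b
y = 4

y = (-3)(3) + (2)(3) + (-1)(-2) + (2)(2) + 1 = 4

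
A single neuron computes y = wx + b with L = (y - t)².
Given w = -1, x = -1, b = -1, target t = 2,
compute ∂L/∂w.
∂L/∂w = 4

y = wx + b = (-1)(-1) + -1 = 0
∂L/∂y = 2(y - t) = 2(0 - 2) = -4
∂y/∂w = x = -1
∂L/∂w = ∂L/∂y · ∂y/∂w = -4 × -1 = 4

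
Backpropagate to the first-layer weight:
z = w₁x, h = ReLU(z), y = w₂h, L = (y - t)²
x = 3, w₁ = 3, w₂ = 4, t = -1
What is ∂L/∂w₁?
∂L/∂w₁ = 888

Forward pass:
z = w₁x = 3×3 = 9
h = ReLU(9) = 9
y = w₂h = 4×9 = 36

Backward pass:
∂L/∂y = 2(y - t) = 2(36 - -1) = 74
∂y/∂h = w₂ = 4
∂h/∂z = 1 (ReLU derivative)
∂z/∂w₁ = x = 3

∂L/∂w₁ = 74 × 4 × 1 × 3 = 888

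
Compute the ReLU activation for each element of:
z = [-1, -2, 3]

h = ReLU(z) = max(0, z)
h = [0, 0, 3]

ReLU applied element-wise: max(0,-1)=0, max(0,-2)=0, max(0,3)=3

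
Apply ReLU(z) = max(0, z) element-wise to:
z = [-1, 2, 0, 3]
h = [0, 2, 0, 3]

ReLU applied element-wise: max(0,-1)=0, max(0,2)=2, max(0,0)=0, max(0,3)=3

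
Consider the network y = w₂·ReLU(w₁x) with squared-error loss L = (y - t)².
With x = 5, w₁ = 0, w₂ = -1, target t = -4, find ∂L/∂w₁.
∂L/∂w₁ = 0

Forward pass:
z = w₁x = 0×5 = 0
h = ReLU(0) = 0
y = w₂h = -1×0 = 0

Backward pass:
∂L/∂y = 2(y - t) = 2(0 - -4) = 8
∂y/∂h = w₂ = -1
∂h/∂z = 0 (ReLU derivative)
∂z/∂w₁ = x = 5

∂L/∂w₁ = 8 × -1 × 0 × 5 = 0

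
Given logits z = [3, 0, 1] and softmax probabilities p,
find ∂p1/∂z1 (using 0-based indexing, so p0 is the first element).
∂p1/∂z1 = 0.04025

p = softmax(z) = [0.8438, 0.04201, 0.1142]
p1 = 0.04201

∂p1/∂z1 = p1(1 - p1) = 0.04201 × (1 - 0.04201) = 0.04025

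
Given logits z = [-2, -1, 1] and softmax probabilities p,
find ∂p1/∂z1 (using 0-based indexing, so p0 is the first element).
∂p1/∂z1 = 0.1012

p = softmax(z) = [0.04201, 0.1142, 0.8438]
p1 = 0.1142

∂p1/∂z1 = p1(1 - p1) = 0.1142 × (1 - 0.1142) = 0.1012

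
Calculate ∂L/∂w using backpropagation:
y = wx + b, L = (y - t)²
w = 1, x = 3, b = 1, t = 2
∂L/∂w = 12

y = wx + b = (1)(3) + 1 = 4
∂L/∂y = 2(y - t) = 2(4 - 2) = 4
∂y/∂w = x = 3
∂L/∂w = ∂L/∂y · ∂y/∂w = 4 × 3 = 12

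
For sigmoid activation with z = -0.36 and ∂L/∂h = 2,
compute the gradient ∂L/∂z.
∂L/∂z = 0.4841

σ(-0.36) = 0.411
σ'(-0.36) = σ(-0.36)(1 - σ(-0.36)) = 0.411 × 0.589 = 0.2421
∂L/∂z = ∂L/∂h · σ'(z) = 2 × 0.2421 = 0.4841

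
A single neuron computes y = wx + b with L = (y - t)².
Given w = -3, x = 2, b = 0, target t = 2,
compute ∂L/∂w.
∂L/∂w = -32

y = wx + b = (-3)(2) + 0 = -6
∂L/∂y = 2(y - t) = 2(-6 - 2) = -16
∂y/∂w = x = 2
∂L/∂w = ∂L/∂y · ∂y/∂w = -16 × 2 = -32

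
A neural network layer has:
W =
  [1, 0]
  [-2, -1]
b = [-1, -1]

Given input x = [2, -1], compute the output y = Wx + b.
y = [1, -4]

Wx = [1×2 + 0×-1, -2×2 + -1×-1]
   = [2, -3]
y = Wx + b = [2 + -1, -3 + -1] = [1, -4]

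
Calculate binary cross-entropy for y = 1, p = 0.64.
L = 0.4463

L = -1·log(0.64) - 0·log(0.36) = -log(0.64) = 0.4463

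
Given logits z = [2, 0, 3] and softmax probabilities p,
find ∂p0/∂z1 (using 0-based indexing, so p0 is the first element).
∂p0/∂z1 = -0.009113

p = softmax(z) = [0.2595, 0.03512, 0.7054]
p0 = 0.2595, p1 = 0.03512

∂p0/∂z1 = -p0 × p1 = -0.2595 × 0.03512 = -0.009113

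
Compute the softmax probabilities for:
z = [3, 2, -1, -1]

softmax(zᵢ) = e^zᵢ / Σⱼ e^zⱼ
p = [0.712, 0.2619, 0.013, 0.013]

exp(z) = [20.09, 7.389, 0.3679, 0.3679]
Sum = 28.21
p = [0.712, 0.2619, 0.013, 0.013]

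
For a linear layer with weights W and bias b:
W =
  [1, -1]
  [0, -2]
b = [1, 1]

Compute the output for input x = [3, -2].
y = [6, 5]

Wx = [1×3 + -1×-2, 0×3 + -2×-2]
   = [5, 4]
y = Wx + b = [5 + 1, 4 + 1] = [6, 5]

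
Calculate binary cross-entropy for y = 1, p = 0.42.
L = 0.8675

L = -1·log(0.42) - 0·log(0.58) = -log(0.42) = 0.8675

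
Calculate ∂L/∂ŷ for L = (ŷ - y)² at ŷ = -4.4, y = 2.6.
∂L/∂ŷ = -14.0

∂L/∂ŷ = 2(ŷ - y) = 2(-4.4 - 2.6) = 2(-7.0) = -14.0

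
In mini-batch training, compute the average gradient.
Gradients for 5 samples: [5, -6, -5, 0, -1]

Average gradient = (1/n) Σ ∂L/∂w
Average gradient = -1.4

Average = (1/5)(5 + -6 + -5 + 0 + -1) = -7/5 = -1.4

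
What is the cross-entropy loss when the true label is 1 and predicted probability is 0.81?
L = 0.2107

L = -1·log(0.81) - 0·log(0.19) = -log(0.81) = 0.2107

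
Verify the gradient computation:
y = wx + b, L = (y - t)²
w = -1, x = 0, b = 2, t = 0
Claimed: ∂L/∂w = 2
Incorrect

y = (-1)(0) + 2 = 2
∂L/∂y = 2(y - t) = 2(2 - 0) = 4
∂y/∂w = x = 0
∂L/∂w = 4 × 0 = 0

Claimed value: 2
Incorrect: The correct gradient is 0.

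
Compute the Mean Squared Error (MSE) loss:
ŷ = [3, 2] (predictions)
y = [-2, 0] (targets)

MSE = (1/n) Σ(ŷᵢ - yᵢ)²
MSE = 14.5

MSE = (1/2)((3--2)² + (2-0)²) = (1/2)(25 + 4) = 14.5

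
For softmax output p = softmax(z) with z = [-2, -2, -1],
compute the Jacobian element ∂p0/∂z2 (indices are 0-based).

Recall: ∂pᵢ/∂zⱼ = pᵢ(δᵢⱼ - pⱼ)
∂p0/∂z2 = -0.1221

p = softmax(z) = [0.2119, 0.2119, 0.5761]
p0 = 0.2119, p2 = 0.5761

∂p0/∂z2 = -p0 × p2 = -0.2119 × 0.5761 = -0.1221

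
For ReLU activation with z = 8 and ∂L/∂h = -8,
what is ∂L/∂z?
∂L/∂z = -8

h = ReLU(8) = 8
Since z > 0: ∂h/∂z = 1
∂L/∂z = ∂L/∂h · ∂h/∂z = -8 × 1 = -8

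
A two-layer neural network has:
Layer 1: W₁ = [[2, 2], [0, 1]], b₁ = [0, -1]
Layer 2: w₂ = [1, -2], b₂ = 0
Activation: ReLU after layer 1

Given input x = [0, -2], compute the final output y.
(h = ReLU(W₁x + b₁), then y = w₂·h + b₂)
y = 0

Layer 1 pre-activation: z₁ = [-4, -3]
After ReLU: h = [0, 0]
Layer 2 output: y = 1×0 + -2×0 + 0 = 0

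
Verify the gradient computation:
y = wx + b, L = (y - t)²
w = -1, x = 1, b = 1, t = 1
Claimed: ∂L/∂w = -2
Correct

y = (-1)(1) + 1 = 0
∂L/∂y = 2(y - t) = 2(0 - 1) = -2
∂y/∂w = x = 1
∂L/∂w = -2 × 1 = -2

Claimed value: -2
Correct: The correct gradient is -2.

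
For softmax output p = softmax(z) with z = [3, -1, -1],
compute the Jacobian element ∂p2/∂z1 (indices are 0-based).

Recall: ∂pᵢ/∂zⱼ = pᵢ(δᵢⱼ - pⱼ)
∂p2/∂z1 = -0.0003122

p = softmax(z) = [0.9647, 0.01767, 0.01767]
p2 = 0.01767, p1 = 0.01767

∂p2/∂z1 = -p2 × p1 = -0.01767 × 0.01767 = -0.0003122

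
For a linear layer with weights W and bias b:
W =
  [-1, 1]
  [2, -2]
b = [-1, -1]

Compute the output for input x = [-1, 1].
y = [1, -5]

Wx = [-1×-1 + 1×1, 2×-1 + -2×1]
   = [2, -4]
y = Wx + b = [2 + -1, -4 + -1] = [1, -5]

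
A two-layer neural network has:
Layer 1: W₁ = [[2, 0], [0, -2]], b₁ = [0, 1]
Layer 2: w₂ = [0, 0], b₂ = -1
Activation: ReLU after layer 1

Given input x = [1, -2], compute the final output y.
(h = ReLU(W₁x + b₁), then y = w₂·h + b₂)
y = -1

Layer 1 pre-activation: z₁ = [2, 5]
After ReLU: h = [2, 5]
Layer 2 output: y = 0×2 + 0×5 + -1 = -1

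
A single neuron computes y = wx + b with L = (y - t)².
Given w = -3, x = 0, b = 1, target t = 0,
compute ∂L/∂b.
∂L/∂b = 2

y = wx + b = (-3)(0) + 1 = 1
∂L/∂y = 2(y - t) = 2(1 - 0) = 2
∂y/∂b = 1
∂L/∂b = ∂L/∂y · ∂y/∂b = 2 × 1 = 2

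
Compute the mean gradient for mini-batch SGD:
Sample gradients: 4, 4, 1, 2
Average gradient = 2.75

Average = (1/4)(4 + 4 + 1 + 2) = 11/4 = 2.75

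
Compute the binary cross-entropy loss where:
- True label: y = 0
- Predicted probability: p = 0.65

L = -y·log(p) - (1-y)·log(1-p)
L = 1.05

L = -0·log(0.65) - 1·log(0.35) = -log(0.35) = 1.05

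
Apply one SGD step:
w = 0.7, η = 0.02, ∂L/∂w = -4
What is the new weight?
w_new = 0.78

w_new = w - η·∂L/∂w = 0.7 - 0.02×(-4) = 0.7 - (-0.08) = 0.78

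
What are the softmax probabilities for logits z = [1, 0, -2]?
p = [0.7054, 0.2595, 0.0351]

exp(z) = [2.718, 1, 0.1353]
Sum = 3.854
p = [0.7054, 0.2595, 0.0351]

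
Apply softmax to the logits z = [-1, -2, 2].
p = [0.0466, 0.0171, 0.9362]

exp(z) = [0.3679, 0.1353, 7.389]
Sum = 7.892
p = [0.0466, 0.0171, 0.9362]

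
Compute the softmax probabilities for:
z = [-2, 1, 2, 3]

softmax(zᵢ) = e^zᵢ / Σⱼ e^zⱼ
p = [0.0045, 0.0896, 0.2436, 0.6623]

exp(z) = [0.1353, 2.718, 7.389, 20.09]
Sum = 30.33
p = [0.0045, 0.0896, 0.2436, 0.6623]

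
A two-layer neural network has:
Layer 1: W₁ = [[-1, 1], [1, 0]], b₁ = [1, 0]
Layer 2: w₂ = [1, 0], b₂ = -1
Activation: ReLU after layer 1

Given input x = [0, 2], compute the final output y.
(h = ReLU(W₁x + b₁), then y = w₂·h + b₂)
y = 2

Layer 1 pre-activation: z₁ = [3, 0]
After ReLU: h = [3, 0]
Layer 2 output: y = 1×3 + 0×0 + -1 = 2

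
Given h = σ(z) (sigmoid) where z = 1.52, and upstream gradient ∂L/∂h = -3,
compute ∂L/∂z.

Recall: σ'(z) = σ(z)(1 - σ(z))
∂L/∂z = -0.4418

σ(1.52) = 0.8205
σ'(1.52) = σ(1.52)(1 - σ(1.52)) = 0.8205 × 0.1795 = 0.1473
∂L/∂z = ∂L/∂h · σ'(z) = -3 × 0.1473 = -0.4418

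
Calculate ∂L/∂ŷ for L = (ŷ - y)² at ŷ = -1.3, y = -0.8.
∂L/∂ŷ = -1.0

∂L/∂ŷ = 2(ŷ - y) = 2(-1.3 - -0.8) = 2(-0.5) = -1.0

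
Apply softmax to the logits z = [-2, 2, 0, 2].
p = [0.0085, 0.4643, 0.0628, 0.4643]

exp(z) = [0.1353, 7.389, 1, 7.389]
Sum = 15.91
p = [0.0085, 0.4643, 0.0628, 0.4643]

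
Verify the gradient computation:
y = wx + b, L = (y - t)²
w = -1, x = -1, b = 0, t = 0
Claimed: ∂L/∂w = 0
Incorrect

y = (-1)(-1) + 0 = 1
∂L/∂y = 2(y - t) = 2(1 - 0) = 2
∂y/∂w = x = -1
∂L/∂w = 2 × -1 = -2

Claimed value: 0
Incorrect: The correct gradient is -2.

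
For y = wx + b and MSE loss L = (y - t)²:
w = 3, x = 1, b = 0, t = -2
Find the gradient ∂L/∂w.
∂L/∂w = 10

y = wx + b = (3)(1) + 0 = 3
∂L/∂y = 2(y - t) = 2(3 - -2) = 10
∂y/∂w = x = 1
∂L/∂w = ∂L/∂y · ∂y/∂w = 10 × 1 = 10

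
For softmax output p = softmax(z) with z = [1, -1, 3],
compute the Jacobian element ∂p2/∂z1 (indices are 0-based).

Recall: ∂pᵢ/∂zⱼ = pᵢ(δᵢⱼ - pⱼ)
∂p2/∂z1 = -0.01376

p = softmax(z) = [0.1173, 0.01588, 0.8668]
p2 = 0.8668, p1 = 0.01588

∂p2/∂z1 = -p2 × p1 = -0.8668 × 0.01588 = -0.01376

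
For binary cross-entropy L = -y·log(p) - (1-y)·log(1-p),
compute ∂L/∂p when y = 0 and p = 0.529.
∂L/∂p = 2.123

∂L/∂p = -y/p + (1-y)/(1-p) = 0 + 1/0.471 = 2.123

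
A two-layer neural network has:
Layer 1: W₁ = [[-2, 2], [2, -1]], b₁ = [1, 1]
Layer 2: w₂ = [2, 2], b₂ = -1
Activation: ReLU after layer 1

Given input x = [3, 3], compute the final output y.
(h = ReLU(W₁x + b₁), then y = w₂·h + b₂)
y = 9

Layer 1 pre-activation: z₁ = [1, 4]
After ReLU: h = [1, 4]
Layer 2 output: y = 2×1 + 2×4 + -1 = 9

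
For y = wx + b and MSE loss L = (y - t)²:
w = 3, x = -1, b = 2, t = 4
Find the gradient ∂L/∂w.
∂L/∂w = 10

y = wx + b = (3)(-1) + 2 = -1
∂L/∂y = 2(y - t) = 2(-1 - 4) = -10
∂y/∂w = x = -1
∂L/∂w = ∂L/∂y · ∂y/∂w = -10 × -1 = 10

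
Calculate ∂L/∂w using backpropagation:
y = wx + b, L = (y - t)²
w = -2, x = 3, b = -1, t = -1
∂L/∂w = -36

y = wx + b = (-2)(3) + -1 = -7
∂L/∂y = 2(y - t) = 2(-7 - -1) = -12
∂y/∂w = x = 3
∂L/∂w = ∂L/∂y · ∂y/∂w = -12 × 3 = -36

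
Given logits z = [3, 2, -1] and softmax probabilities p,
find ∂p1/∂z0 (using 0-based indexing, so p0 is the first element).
∂p1/∂z0 = -0.1915

p = softmax(z) = [0.7214, 0.2654, 0.01321]
p1 = 0.2654, p0 = 0.7214

∂p1/∂z0 = -p1 × p0 = -0.2654 × 0.7214 = -0.1915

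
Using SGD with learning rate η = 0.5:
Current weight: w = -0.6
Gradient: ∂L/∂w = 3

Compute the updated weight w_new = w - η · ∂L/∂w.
w_new = -2.1

w_new = w - η·∂L/∂w = -0.6 - 0.5×(3) = -0.6 - (1.5) = -2.1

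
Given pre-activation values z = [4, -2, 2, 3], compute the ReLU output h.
h = [4, 0, 2, 3]

ReLU applied element-wise: max(0,4)=4, max(0,-2)=0, max(0,2)=2, max(0,3)=3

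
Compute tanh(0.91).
0.7211

tanh(0.91) = (e^(0.91) - e^(-0.91))/(e^(0.91) + e^(-0.91)) = 0.7211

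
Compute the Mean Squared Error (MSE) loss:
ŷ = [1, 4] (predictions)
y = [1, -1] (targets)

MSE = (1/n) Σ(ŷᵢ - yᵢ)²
MSE = 12.5

MSE = (1/2)((1-1)² + (4--1)²) = (1/2)(0 + 25) = 12.5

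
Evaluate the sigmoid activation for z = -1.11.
0.2479

sigmoid(-1.11) = 1/(1 + e^(1.11)) = 1/(1 + 3.034) = 0.2479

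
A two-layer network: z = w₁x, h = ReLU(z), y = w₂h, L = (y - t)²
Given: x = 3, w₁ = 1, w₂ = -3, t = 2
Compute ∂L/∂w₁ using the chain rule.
∂L/∂w₁ = 198

Forward pass:
z = w₁x = 1×3 = 3
h = ReLU(3) = 3
y = w₂h = -3×3 = -9

Backward pass:
∂L/∂y = 2(y - t) = 2(-9 - 2) = -22
∂y/∂h = w₂ = -3
∂h/∂z = 1 (ReLU derivative)
∂z/∂w₁ = x = 3

∂L/∂w₁ = -22 × -3 × 1 × 3 = 198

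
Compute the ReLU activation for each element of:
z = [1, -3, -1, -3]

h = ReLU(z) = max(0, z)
h = [1, 0, 0, 0]

ReLU applied element-wise: max(0,1)=1, max(0,-3)=0, max(0,-1)=0, max(0,-3)=0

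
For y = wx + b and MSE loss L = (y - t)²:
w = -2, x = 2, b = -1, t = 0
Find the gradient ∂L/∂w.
∂L/∂w = -20

y = wx + b = (-2)(2) + -1 = -5
∂L/∂y = 2(y - t) = 2(-5 - 0) = -10
∂y/∂w = x = 2
∂L/∂w = ∂L/∂y · ∂y/∂w = -10 × 2 = -20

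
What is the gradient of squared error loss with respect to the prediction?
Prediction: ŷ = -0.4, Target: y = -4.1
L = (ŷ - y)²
∂L/∂ŷ = 7.4

∂L/∂ŷ = 2(ŷ - y) = 2(-0.4 - -4.1) = 2(3.7) = 7.4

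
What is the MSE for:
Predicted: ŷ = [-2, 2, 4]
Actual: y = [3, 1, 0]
MSE = 14

MSE = (1/3)((-2-3)² + (2-1)² + (4-0)²) = (1/3)(25 + 1 + 16) = 14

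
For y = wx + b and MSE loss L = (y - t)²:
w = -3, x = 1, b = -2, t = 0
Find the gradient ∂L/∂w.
∂L/∂w = -10

y = wx + b = (-3)(1) + -2 = -5
∂L/∂y = 2(y - t) = 2(-5 - 0) = -10
∂y/∂w = x = 1
∂L/∂w = ∂L/∂y · ∂y/∂w = -10 × 1 = -10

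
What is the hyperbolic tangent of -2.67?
-0.9905

tanh(-2.67) = (e^(-2.67) - e^(2.67))/(e^(-2.67) + e^(2.67)) = -0.9905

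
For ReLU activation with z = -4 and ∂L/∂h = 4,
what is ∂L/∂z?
∂L/∂z = 0

h = ReLU(-4) = 0
Since z < 0: ∂h/∂z = 0
∂L/∂z = ∂L/∂h · ∂h/∂z = 4 × 0 = 0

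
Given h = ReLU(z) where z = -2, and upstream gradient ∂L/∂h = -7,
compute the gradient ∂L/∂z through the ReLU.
∂L/∂z = 0

h = ReLU(-2) = 0
Since z < 0: ∂h/∂z = 0
∂L/∂z = ∂L/∂h · ∂h/∂z = -7 × 0 = 0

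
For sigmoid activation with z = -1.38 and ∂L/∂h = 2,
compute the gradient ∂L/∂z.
∂L/∂z = 0.3212

σ(-1.38) = 0.201
σ'(-1.38) = σ(-1.38)(1 - σ(-1.38)) = 0.201 × 0.799 = 0.1606
∂L/∂z = ∂L/∂h · σ'(z) = 2 × 0.1606 = 0.3212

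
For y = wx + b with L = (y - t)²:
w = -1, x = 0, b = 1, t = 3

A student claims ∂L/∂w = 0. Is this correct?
Correct

y = (-1)(0) + 1 = 1
∂L/∂y = 2(y - t) = 2(1 - 3) = -4
∂y/∂w = x = 0
∂L/∂w = -4 × 0 = 0

Claimed value: 0
Correct: The correct gradient is 0.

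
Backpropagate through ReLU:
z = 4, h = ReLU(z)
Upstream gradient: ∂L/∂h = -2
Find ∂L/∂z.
∂L/∂z = -2

h = ReLU(4) = 4
Since z > 0: ∂h/∂z = 1
∂L/∂z = ∂L/∂h · ∂h/∂z = -2 × 1 = -2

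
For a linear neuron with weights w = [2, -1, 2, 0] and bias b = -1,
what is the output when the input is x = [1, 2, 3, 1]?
y = 5

y = (2)(1) + (-1)(2) + (2)(3) + (0)(1) + -1 = 5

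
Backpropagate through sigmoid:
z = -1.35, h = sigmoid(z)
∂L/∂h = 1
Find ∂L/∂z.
∂L/∂z = 0.1635

σ(-1.35) = 0.2059
σ'(-1.35) = σ(-1.35)(1 - σ(-1.35)) = 0.2059 × 0.7941 = 0.1635
∂L/∂z = ∂L/∂h · σ'(z) = 1 × 0.1635 = 0.1635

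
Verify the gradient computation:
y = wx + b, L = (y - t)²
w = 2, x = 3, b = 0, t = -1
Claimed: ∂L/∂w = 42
Correct

y = (2)(3) + 0 = 6
∂L/∂y = 2(y - t) = 2(6 - -1) = 14
∂y/∂w = x = 3
∂L/∂w = 14 × 3 = 42

Claimed value: 42
Correct: The correct gradient is 42.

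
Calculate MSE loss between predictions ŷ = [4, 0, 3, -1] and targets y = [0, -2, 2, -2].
MSE = 5.5

MSE = (1/4)((4-0)² + (0--2)² + (3-2)² + (-1--2)²) = (1/4)(16 + 4 + 1 + 1) = 5.5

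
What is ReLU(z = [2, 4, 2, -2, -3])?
h = [2, 4, 2, 0, 0]

ReLU applied element-wise: max(0,2)=2, max(0,4)=4, max(0,2)=2, max(0,-2)=0, max(0,-3)=0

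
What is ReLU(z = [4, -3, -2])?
h = [4, 0, 0]

ReLU applied element-wise: max(0,4)=4, max(0,-3)=0, max(0,-2)=0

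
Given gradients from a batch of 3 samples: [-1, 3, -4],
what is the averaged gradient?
Average gradient = -0.6667

Average = (1/3)(-1 + 3 + -4) = -2/3 = -0.6667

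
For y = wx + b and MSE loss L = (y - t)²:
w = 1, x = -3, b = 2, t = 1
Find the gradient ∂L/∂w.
∂L/∂w = 12

y = wx + b = (1)(-3) + 2 = -1
∂L/∂y = 2(y - t) = 2(-1 - 1) = -4
∂y/∂w = x = -3
∂L/∂w = ∂L/∂y · ∂y/∂w = -4 × -3 = 12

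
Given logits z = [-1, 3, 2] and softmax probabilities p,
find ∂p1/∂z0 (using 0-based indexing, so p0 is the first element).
∂p1/∂z0 = -0.009532

p = softmax(z) = [0.01321, 0.7214, 0.2654]
p1 = 0.7214, p0 = 0.01321

∂p1/∂z0 = -p1 × p0 = -0.7214 × 0.01321 = -0.009532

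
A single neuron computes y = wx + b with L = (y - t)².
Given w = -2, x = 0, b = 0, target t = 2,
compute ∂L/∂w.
∂L/∂w = 0

y = wx + b = (-2)(0) + 0 = 0
∂L/∂y = 2(y - t) = 2(0 - 2) = -4
∂y/∂w = x = 0
∂L/∂w = ∂L/∂y · ∂y/∂w = -4 × 0 = 0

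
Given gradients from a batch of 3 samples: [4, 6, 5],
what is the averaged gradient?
Average gradient = 5

Average = (1/3)(4 + 6 + 5) = 15/3 = 5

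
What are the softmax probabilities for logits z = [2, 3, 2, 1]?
p = [0.1966, 0.5344, 0.1966, 0.0723]

exp(z) = [7.389, 20.09, 7.389, 2.718]
Sum = 37.58
p = [0.1966, 0.5344, 0.1966, 0.0723]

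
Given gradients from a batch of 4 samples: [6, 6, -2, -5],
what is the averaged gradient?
Average gradient = 1.25

Average = (1/4)(6 + 6 + -2 + -5) = 5/4 = 1.25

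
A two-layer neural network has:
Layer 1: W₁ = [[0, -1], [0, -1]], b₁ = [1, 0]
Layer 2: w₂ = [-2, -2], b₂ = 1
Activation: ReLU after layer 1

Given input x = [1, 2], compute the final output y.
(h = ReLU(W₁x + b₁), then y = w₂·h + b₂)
y = 1

Layer 1 pre-activation: z₁ = [-1, -2]
After ReLU: h = [0, 0]
Layer 2 output: y = -2×0 + -2×0 + 1 = 1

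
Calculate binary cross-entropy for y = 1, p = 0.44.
L = 0.821

L = -1·log(0.44) - 0·log(0.56) = -log(0.44) = 0.821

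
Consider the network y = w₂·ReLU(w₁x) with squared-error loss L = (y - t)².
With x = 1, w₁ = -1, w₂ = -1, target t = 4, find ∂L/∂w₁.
∂L/∂w₁ = 0

Forward pass:
z = w₁x = -1×1 = -1
h = ReLU(-1) = 0
y = w₂h = -1×0 = 0

Backward pass:
∂L/∂y = 2(y - t) = 2(0 - 4) = -8
∂y/∂h = w₂ = -1
∂h/∂z = 0 (ReLU derivative)
∂z/∂w₁ = x = 1

∂L/∂w₁ = -8 × -1 × 0 × 1 = 0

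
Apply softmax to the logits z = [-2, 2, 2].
p = [0.0091, 0.4955, 0.4955]

exp(z) = [0.1353, 7.389, 7.389]
Sum = 14.91
p = [0.0091, 0.4955, 0.4955]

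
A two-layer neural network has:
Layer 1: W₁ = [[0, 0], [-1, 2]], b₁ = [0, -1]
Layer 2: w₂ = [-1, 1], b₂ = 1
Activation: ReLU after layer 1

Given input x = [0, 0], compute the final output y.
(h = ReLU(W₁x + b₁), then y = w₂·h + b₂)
y = 1

Layer 1 pre-activation: z₁ = [0, -1]
After ReLU: h = [0, 0]
Layer 2 output: y = -1×0 + 1×0 + 1 = 1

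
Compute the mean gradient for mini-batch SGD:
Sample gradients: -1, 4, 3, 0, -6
Average gradient = 0

Average = (1/5)(-1 + 4 + 3 + 0 + -6) = 0/5 = 0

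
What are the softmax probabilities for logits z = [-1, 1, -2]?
p = [0.1142, 0.8438, 0.042]

exp(z) = [0.3679, 2.718, 0.1353]
Sum = 3.221
p = [0.1142, 0.8438, 0.042]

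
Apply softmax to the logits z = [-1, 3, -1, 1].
p = [0.0156, 0.8533, 0.0156, 0.1155]

exp(z) = [0.3679, 20.09, 0.3679, 2.718]
Sum = 23.54
p = [0.0156, 0.8533, 0.0156, 0.1155]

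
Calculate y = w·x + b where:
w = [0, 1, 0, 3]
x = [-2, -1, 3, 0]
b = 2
y = 1

y = (0)(-2) + (1)(-1) + (0)(3) + (3)(0) + 2 = 1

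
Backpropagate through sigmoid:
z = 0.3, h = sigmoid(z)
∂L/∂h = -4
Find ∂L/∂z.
∂L/∂z = -0.9778

σ(0.3) = 0.5744
σ'(0.3) = σ(0.3)(1 - σ(0.3)) = 0.5744 × 0.4256 = 0.2445
∂L/∂z = ∂L/∂h · σ'(z) = -4 × 0.2445 = -0.9778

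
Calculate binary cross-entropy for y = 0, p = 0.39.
L = 0.4943

L = -0·log(0.39) - 1·log(0.61) = -log(0.61) = 0.4943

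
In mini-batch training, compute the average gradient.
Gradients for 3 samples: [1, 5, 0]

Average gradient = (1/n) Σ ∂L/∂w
Average gradient = 2

Average = (1/3)(1 + 5 + 0) = 6/3 = 2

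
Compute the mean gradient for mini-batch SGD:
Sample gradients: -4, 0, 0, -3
Average gradient = -1.75

Average = (1/4)(-4 + 0 + 0 + -3) = -7/4 = -1.75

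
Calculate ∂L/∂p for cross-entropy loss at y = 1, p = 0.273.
∂L/∂p = -3.663

∂L/∂p = -y/p + (1-y)/(1-p) = -1/0.273 + 0 = -3.663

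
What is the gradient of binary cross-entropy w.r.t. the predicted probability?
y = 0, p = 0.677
∂L/∂p = 3.096

∂L/∂p = -y/p + (1-y)/(1-p) = 0 + 1/0.323 = 3.096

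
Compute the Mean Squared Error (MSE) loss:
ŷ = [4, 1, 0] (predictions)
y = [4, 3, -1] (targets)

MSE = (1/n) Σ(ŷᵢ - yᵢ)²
MSE = 1.667

MSE = (1/3)((4-4)² + (1-3)² + (0--1)²) = (1/3)(0 + 4 + 1) = 1.667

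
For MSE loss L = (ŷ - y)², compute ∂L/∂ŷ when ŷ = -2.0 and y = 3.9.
∂L/∂ŷ = -11.8

∂L/∂ŷ = 2(ŷ - y) = 2(-2.0 - 3.9) = 2(-5.9) = -11.8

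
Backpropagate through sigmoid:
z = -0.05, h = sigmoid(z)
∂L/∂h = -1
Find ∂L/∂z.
∂L/∂z = -0.2498

σ(-0.05) = 0.4875
σ'(-0.05) = σ(-0.05)(1 - σ(-0.05)) = 0.4875 × 0.5125 = 0.2498
∂L/∂z = ∂L/∂h · σ'(z) = -1 × 0.2498 = -0.2498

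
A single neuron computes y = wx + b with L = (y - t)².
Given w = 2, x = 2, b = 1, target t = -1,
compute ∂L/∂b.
∂L/∂b = 12

y = wx + b = (2)(2) + 1 = 5
∂L/∂y = 2(y - t) = 2(5 - -1) = 12
∂y/∂b = 1
∂L/∂b = ∂L/∂y · ∂y/∂b = 12 × 1 = 12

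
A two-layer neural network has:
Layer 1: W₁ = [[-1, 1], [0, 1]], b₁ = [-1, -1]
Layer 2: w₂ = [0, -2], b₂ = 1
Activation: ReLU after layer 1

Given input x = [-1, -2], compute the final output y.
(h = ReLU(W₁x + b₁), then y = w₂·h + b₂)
y = 1

Layer 1 pre-activation: z₁ = [-2, -3]
After ReLU: h = [0, 0]
Layer 2 output: y = 0×0 + -2×0 + 1 = 1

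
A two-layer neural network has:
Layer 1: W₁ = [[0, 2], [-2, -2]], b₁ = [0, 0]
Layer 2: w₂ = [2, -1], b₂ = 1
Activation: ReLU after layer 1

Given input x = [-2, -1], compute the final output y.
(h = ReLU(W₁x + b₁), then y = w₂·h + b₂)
y = -5

Layer 1 pre-activation: z₁ = [-2, 6]
After ReLU: h = [0, 6]
Layer 2 output: y = 2×0 + -1×6 + 1 = -5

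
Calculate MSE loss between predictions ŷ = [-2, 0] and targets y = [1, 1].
MSE = 5

MSE = (1/2)((-2-1)² + (0-1)²) = (1/2)(9 + 1) = 5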